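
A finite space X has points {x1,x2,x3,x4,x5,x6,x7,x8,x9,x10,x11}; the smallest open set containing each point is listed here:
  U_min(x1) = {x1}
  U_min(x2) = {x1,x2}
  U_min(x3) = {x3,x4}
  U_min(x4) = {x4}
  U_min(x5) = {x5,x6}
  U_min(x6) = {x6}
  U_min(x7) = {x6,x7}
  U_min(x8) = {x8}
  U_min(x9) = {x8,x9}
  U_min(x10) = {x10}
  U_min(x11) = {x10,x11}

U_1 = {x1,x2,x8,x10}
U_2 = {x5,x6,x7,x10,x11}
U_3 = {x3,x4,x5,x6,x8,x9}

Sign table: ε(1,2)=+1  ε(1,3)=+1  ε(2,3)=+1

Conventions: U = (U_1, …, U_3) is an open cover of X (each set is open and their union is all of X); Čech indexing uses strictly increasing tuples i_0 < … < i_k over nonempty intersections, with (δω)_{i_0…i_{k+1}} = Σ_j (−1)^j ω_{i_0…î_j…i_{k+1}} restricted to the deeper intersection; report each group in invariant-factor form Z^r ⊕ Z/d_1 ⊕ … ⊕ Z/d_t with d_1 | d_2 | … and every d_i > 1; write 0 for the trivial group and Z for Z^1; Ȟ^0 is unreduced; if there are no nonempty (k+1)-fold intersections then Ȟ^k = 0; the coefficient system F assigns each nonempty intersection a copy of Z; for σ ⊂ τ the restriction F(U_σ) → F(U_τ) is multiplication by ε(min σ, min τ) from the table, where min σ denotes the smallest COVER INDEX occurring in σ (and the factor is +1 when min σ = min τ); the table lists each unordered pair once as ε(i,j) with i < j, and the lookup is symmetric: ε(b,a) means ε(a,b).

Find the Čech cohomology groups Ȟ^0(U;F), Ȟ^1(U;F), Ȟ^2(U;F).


Ȟ^0 ≅ Z,  Ȟ^1 ≅ Z,  Ȟ^2 ≅ 0

nonempty overlaps:
  U12={x10} U13={x8} U23={x5,x6}
C dims 3,3; δ0: rk 2, SNF 1^2
degree 0: 3−2−0 = 1 → Ȟ^0 ≅ Z
degree 1: 3−0−2 = 1 → Ȟ^1 ≅ Z
degree 2: 0−0−0 = 0 → Ȟ^2 ≅ 0


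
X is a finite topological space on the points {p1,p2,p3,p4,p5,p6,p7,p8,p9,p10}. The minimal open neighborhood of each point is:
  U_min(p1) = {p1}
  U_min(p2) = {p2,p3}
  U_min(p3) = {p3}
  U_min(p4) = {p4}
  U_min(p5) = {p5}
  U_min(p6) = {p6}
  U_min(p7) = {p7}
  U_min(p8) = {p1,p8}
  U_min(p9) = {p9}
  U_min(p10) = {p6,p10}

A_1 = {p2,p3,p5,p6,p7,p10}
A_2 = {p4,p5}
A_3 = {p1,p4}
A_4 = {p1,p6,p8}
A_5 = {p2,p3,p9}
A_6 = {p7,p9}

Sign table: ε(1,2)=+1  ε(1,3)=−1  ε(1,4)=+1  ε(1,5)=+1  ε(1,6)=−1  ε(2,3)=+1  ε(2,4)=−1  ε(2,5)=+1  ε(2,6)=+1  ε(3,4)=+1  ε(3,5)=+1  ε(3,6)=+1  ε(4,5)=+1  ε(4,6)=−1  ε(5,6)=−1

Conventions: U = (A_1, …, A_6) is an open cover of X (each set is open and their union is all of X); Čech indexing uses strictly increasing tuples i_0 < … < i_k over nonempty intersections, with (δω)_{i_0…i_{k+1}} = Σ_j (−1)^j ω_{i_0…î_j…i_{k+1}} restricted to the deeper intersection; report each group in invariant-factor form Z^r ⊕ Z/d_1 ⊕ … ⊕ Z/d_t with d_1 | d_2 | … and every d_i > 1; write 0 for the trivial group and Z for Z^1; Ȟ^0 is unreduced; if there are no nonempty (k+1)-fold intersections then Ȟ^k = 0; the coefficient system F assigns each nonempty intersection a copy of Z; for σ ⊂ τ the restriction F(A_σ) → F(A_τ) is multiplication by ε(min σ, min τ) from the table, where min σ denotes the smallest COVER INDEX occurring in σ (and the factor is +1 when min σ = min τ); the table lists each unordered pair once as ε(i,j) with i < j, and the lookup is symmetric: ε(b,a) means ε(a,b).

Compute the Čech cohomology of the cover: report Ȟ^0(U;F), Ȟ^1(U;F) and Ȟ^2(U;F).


nonempty intersections:
  A12={p5} A14={p6} A15={p2,p3} A16={p7} A23={p4} A34={p1} A56={p9}
C dims 6,7; δ0: rk 5, SNF 1^5
Ȟ^0: (6−5)−0=1 ⇒ Z
Ȟ^1: (7−0)−5=2 ⇒ Z^2
Ȟ^2: (0−0)−0=0 ⇒ 0

Ȟ^0 = Z, Ȟ^1 = Z^2, Ȟ^2 = 0


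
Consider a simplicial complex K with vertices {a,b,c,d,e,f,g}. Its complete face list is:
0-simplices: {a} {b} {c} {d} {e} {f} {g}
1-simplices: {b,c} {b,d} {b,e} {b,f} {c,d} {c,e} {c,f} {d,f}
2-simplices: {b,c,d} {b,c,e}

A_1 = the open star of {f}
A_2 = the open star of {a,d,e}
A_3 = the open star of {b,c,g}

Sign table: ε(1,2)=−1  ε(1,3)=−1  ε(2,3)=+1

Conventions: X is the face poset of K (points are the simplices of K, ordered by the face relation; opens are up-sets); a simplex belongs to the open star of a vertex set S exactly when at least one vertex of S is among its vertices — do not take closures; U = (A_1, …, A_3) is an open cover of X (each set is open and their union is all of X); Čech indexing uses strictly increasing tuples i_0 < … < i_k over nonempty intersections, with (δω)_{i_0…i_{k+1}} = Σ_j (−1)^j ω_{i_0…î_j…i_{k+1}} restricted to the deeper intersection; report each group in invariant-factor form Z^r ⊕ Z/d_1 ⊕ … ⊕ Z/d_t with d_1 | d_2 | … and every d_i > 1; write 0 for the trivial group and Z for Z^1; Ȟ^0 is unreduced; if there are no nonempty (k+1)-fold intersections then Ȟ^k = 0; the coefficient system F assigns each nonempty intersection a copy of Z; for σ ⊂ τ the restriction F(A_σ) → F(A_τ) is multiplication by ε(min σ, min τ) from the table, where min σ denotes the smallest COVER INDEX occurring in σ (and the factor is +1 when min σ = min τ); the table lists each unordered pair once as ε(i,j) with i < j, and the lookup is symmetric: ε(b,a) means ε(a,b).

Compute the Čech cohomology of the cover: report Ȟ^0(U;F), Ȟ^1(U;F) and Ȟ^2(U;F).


Ȟ^0(U;F) ≅ Z, Ȟ^1(U;F) ≅ Z, Ȟ^2(U;F) ≅ 0

nerve simplices:
  A1={{f},{b,f},{c,f},{d,f}} A2={{a},{d},{e},{b,d},{b,e},{c,d},{c,e},{d,f},{b,c,d},{b,c,e}} A3={{b},{c},{g},{b,c},{b,d},{b,e},{b,f},{c,d},{c,e},{c,f},{b,c,d},{b,c,e}}
  A12={{d,f}} A13={{b,f},{c,f}} A23={{b,d},{b,e},{c,d},{c,e},{b,c,d},{b,c,e}}
C dims 3,3; δ0: rk 2, SNF 1^2
degree 0: 3−2−0 = 1 → Ȟ^0 ≅ Z
degree 1: 3−0−2 = 1 → Ȟ^1 ≅ Z
degree 2: 0−0−0 = 0 → Ȟ^2 ≅ 0


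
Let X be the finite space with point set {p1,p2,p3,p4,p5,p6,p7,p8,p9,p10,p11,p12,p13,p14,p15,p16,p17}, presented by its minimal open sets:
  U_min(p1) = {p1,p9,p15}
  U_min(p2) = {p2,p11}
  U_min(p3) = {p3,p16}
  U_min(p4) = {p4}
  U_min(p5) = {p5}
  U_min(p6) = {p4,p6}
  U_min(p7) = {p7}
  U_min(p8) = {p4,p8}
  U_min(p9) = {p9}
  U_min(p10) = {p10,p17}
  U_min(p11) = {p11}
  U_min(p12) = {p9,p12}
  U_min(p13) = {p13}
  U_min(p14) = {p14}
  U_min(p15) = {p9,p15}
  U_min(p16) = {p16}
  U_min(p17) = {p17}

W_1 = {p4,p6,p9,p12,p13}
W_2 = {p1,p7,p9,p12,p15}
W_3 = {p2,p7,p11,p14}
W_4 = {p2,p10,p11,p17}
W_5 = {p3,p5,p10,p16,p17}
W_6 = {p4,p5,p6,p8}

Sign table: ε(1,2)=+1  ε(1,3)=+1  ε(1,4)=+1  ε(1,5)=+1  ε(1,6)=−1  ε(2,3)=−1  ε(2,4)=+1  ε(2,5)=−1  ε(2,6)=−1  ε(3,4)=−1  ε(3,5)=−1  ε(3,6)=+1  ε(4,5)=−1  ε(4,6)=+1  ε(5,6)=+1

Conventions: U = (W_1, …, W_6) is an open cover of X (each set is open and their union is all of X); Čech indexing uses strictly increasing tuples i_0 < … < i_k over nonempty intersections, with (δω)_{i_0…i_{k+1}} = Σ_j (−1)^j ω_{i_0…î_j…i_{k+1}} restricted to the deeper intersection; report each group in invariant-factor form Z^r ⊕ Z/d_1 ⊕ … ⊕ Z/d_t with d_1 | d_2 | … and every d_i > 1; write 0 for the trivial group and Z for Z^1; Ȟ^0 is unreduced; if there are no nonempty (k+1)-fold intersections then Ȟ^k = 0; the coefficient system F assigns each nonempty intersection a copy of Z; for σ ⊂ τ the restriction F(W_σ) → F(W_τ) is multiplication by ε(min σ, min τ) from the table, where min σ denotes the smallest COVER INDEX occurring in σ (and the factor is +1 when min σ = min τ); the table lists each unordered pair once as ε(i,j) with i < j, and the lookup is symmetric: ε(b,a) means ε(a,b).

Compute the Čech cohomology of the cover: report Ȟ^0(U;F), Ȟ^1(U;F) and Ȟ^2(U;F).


intersection data:
  W12={p9,p12} W16={p4,p6} W23={p7} W34={p2,p11} W45={p10,p17} W56={p5}
C dims 6,6; δ0: rk 5, SNF 1^5
Ȟ^0 = (6 − 5) − 0 = 1, so Ȟ^0 ≅ Z
Ȟ^1 = (6 − 0) − 5 = 1, so Ȟ^1 ≅ Z
Ȟ^2 = (0 − 0) − 0 = 0, so Ȟ^2 ≅ 0

Ȟ^0(U;F) ≅ Z, Ȟ^1(U;F) ≅ Z and Ȟ^2(U;F) ≅ 0


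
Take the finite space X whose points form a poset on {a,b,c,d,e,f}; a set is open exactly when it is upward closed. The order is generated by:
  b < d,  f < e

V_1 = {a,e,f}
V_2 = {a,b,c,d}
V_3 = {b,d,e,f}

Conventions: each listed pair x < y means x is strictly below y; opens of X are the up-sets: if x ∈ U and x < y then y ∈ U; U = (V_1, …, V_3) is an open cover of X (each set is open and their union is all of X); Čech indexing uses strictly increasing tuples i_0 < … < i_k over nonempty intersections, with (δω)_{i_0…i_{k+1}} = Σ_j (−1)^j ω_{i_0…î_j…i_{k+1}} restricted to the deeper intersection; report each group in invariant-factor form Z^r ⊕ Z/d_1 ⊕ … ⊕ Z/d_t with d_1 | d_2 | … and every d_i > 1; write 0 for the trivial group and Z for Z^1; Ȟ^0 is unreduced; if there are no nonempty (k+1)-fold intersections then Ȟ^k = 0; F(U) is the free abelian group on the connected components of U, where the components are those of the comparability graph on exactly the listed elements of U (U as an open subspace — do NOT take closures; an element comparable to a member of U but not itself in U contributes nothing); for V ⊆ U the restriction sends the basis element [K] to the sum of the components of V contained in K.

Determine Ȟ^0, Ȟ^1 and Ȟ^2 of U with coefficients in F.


Ȟ^0(U;F) ≅ Z^4, Ȟ^1(U;F) ≅ 0, Ȟ^2(U;F) ≅ 0

nerve of the cover:
  V12={a} V13={e,f} V23={b,d}
components per intersection:
  V1: {a} {e,f}
  V2: {a} {b,d} {c}
  V3: {b,d} {e,f}
  V12: {a}
  V13: {e,f}
  V23: {b,d}
C dims 7,3; δ0: rk 3, SNF 1^3
Ȟ^0 = (7 − 3) − 0 = 4, so Ȟ^0 ≅ Z^4
Ȟ^1 = (3 − 0) − 3 = 0, so Ȟ^1 ≅ 0
Ȟ^2 = (0 − 0) − 0 = 0, so Ȟ^2 ≅ 0


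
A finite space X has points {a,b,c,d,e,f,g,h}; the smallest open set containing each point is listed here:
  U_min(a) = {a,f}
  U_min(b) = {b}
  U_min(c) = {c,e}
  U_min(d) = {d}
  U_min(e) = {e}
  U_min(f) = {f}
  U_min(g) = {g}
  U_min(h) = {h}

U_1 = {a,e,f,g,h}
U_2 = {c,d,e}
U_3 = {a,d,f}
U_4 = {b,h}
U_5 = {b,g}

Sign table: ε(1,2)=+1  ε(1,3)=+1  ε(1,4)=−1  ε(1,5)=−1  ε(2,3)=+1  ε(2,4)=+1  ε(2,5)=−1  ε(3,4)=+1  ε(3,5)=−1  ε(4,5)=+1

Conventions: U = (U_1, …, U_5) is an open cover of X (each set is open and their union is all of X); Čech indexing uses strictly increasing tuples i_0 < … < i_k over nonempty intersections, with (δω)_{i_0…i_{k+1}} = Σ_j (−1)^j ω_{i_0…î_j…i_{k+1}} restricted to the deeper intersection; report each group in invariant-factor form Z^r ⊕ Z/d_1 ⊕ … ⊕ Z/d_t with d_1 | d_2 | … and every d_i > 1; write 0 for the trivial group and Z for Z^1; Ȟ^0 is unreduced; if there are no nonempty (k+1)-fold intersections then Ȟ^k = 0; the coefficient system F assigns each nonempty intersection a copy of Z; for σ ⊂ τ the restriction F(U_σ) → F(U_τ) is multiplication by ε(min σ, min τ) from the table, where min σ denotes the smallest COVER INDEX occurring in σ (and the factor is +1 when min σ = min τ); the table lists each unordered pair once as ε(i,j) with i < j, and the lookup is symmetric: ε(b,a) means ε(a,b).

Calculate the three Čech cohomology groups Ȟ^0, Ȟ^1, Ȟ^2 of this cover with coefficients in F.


Ȟ^0 ≅ Z, Ȟ^1 ≅ Z^2, Ȟ^2 ≅ 0

nonempty overlaps:
  U12={e} U13={a,f} U14={h} U15={g} U23={d} U45={b}
C dims 5,6; δ0: rk 4, SNF 1^4
degree 0: 5−4−0 = 1 → Ȟ^0 ≅ Z
degree 1: 6−0−4 = 2 → Ȟ^1 ≅ Z^2
degree 2: 0−0−0 = 0 → Ȟ^2 ≅ 0


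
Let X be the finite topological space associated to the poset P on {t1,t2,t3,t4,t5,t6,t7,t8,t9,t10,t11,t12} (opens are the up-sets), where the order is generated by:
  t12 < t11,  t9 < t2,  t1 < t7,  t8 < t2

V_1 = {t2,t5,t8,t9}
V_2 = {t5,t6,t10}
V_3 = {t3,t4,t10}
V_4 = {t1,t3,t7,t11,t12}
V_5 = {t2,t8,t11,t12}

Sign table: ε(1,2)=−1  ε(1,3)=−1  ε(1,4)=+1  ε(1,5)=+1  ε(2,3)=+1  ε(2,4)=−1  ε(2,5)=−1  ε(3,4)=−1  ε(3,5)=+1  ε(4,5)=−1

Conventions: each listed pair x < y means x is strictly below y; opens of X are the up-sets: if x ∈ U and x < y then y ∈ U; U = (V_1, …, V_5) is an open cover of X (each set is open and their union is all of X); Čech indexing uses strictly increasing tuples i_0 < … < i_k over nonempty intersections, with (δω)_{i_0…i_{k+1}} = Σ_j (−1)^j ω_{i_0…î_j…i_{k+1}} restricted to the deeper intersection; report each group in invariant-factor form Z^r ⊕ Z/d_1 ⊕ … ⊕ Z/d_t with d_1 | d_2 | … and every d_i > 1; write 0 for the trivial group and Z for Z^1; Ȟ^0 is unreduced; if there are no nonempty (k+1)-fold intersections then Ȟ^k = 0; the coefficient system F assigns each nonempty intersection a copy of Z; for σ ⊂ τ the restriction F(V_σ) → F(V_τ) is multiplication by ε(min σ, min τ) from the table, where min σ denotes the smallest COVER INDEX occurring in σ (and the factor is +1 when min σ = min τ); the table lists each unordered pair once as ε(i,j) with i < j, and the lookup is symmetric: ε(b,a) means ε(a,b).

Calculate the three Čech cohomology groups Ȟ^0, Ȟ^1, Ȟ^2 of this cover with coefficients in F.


Ȟ^0 ≅ 0, Ȟ^1 ≅ Z/2 and Ȟ^2 ≅ 0

intersection data:
  V12={t5} V15={t2,t8} V23={t10} V34={t3} V45={t11,t12}
C dims 5,5; δ0: rk 5, SNF 1^4·2
Ȟ^0 = (5 − 5) − 0 = 0, so Ȟ^0 ≅ 0
Ȟ^1 = (5 − 0) − 5 = 0 plus torsion [2], so Ȟ^1 ≅ Z/2
Ȟ^2 = (0 − 0) − 0 = 0, so Ȟ^2 ≅ 0


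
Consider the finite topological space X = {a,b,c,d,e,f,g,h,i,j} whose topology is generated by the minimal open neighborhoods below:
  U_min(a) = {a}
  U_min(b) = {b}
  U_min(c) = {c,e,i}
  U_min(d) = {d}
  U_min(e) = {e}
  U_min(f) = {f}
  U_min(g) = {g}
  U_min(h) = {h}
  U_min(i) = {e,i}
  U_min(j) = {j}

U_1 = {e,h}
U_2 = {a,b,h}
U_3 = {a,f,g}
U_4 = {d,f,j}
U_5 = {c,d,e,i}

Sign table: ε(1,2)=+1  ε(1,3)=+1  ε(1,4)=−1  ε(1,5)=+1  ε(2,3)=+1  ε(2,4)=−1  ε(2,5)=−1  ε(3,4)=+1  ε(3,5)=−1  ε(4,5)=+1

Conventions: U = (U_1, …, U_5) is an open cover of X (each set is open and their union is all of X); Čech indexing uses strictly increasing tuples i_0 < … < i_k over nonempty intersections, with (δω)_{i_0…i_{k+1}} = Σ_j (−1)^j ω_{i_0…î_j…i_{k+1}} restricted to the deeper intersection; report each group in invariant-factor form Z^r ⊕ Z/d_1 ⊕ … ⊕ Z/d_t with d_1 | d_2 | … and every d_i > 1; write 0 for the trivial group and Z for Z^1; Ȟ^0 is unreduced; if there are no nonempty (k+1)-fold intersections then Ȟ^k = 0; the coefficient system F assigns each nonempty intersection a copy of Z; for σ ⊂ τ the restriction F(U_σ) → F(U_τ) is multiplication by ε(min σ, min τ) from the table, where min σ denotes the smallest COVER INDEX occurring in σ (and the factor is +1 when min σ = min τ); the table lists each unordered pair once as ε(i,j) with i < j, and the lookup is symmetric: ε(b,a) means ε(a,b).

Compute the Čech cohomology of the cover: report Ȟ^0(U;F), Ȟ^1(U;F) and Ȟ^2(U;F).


nonempty overlaps:
  U12={h} U15={e} U23={a} U34={f} U45={d}
C dims 5,5; δ0: rk 4, SNF 1^4
degree 0: 5−4−0 = 1 → Ȟ^0 ≅ Z
degree 1: 5−0−4 = 1 → Ȟ^1 ≅ Z
degree 2: 0−0−0 = 0 → Ȟ^2 ≅ 0

Ȟ^0(U;F) ≅ Z,  Ȟ^1(U;F) ≅ Z,  Ȟ^2(U;F) ≅ 0


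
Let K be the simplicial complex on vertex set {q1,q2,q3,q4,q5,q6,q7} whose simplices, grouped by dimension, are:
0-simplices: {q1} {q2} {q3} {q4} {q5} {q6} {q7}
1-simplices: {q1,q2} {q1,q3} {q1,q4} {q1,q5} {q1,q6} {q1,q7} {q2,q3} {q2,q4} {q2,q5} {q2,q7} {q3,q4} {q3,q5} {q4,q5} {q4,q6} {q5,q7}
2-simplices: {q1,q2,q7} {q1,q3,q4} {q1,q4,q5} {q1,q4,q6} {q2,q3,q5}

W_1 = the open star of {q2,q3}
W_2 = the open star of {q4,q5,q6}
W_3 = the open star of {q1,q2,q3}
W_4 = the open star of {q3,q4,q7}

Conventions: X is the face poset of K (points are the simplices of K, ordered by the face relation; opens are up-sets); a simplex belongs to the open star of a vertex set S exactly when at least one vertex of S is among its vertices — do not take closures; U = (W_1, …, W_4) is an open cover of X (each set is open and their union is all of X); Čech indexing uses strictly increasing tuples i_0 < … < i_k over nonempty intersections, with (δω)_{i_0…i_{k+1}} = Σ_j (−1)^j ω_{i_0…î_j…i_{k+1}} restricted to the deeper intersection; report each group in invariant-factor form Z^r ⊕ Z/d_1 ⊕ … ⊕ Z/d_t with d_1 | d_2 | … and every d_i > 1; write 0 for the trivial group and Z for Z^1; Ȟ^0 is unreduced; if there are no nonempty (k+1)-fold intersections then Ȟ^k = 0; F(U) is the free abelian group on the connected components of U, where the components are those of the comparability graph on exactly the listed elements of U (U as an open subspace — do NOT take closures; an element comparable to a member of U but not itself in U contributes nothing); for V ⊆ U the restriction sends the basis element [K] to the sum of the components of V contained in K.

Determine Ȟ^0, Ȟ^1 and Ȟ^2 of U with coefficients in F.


Ȟ^0(U;F) ≅ Z; Ȟ^1(U;F) ≅ Z^3; Ȟ^2(U;F) ≅ 0

nerve simplices:
  W1={{q2},{q3},{q1,q2},{q1,q3},{q2,q3},{q2,q4},{q2,q5},{q2,q7},{q3,q4},{q3,q5},{q1,q2,q7},{q1,q3,q4},{q2,q3,q5}} W2={{q4},{q5},{q6},{q1,q4},{q1,q5},{q1,q6},{q2,q4},{q2,q5},{q3,q4},{q3,q5},{q4,q5},{q4,q6},{q5,q7},{q1,q3,q4},{q1,q4,q5},{q1,q4,q6},{q2,q3,q5}} W3={{q1},{q2},{q3},{q1,q2},{q1,q3},{q1,q4},{q1,q5},{q1,q6},{q1,q7},{q2,q3},{q2,q4},{q2,q5},{q2,q7},{q3,q4},{q3,q5},{q1,q2,q7},{q1,q3,q4},{q1,q4,q5},{q1,q4,q6},{q2,q3,q5}} W4={{q3},{q4},{q7},{q1,q3},{q1,q4},{q1,q7},{q2,q3},{q2,q4},{q2,q7},{q3,q4},{q3,q5},{q4,q5},{q4,q6},{q5,q7},{q1,q2,q7},{q1,q3,q4},{q1,q4,q5},{q1,q4,q6},{q2,q3,q5}}
  W12={{q2,q4},{q2,q5},{q3,q4},{q3,q5},{q1,q3,q4},{q2,q3,q5}} W13={{q2},{q3},{q1,q2},{q1,q3},{q2,q3},{q2,q4},{q2,q5},{q2,q7},{q3,q4},{q3,q5},{q1,q2,q7},{q1,q3,q4},{q2,q3,q5}} W14={{q3},{q1,q3},{q2,q3},{q2,q4},{q2,q7},{q3,q4},{q3,q5},{q1,q2,q7},{q1,q3,q4},{q2,q3,q5}} W23={{q1,q4},{q1,q5},{q1,q6},{q2,q4},{q2,q5},{q3,q4},{q3,q5},{q1,q3,q4},{q1,q4,q5},{q1,q4,q6},{q2,q3,q5}} W24={{q4},{q1,q4},{q2,q4},{q3,q4},{q3,q5},{q4,q5},{q4,q6},{q5,q7},{q1,q3,q4},{q1,q4,q5},{q1,q4,q6},{q2,q3,q5}} W34={{q3},{q1,q3},{q1,q4},{q1,q7},{q2,q3},{q2,q4},{q2,q7},{q3,q4},{q3,q5},{q1,q2,q7},{q1,q3,q4},{q1,q4,q5},{q1,q4,q6},{q2,q3,q5}}
  W123={{q2,q4},{q2,q5},{q3,q4},{q3,q5},{q1,q3,q4},{q2,q3,q5}} W124={{q2,q4},{q3,q4},{q3,q5},{q1,q3,q4},{q2,q3,q5}} W134={{q3},{q1,q3},{q2,q3},{q2,q4},{q2,q7},{q3,q4},{q3,q5},{q1,q2,q7},{q1,q3,q4},{q2,q3,q5}} W234={{q1,q4},{q2,q4},{q3,q4},{q3,q5},{q1,q3,q4},{q1,q4,q5},{q1,q4,q6},{q2,q3,q5}}
  W1234={{q2,q4},{q3,q4},{q3,q5},{q1,q3,q4},{q2,q3,q5}}
components per intersection:
  W1: {{q2},{q3},{q1,q2},{q1,q3},{q2,q3},{q2,q4},{q2,q5},{q2,q7},{q3,q4},{q3,q5},{q1,q2,q7},{q1,q3,q4},{q2,q3,q5}}
  W2: {{q4},{q5},{q6},{q1,q4},{q1,q5},{q1,q6},{q2,q4},{q2,q5},{q3,q4},{q3,q5},{q4,q5},{q4,q6},{q5,q7},{q1,q3,q4},{q1,q4,q5},{q1,q4,q6},{q2,q3,q5}}
  W3: {{q1},{q2},{q3},{q1,q2},{q1,q3},{q1,q4},{q1,q5},{q1,q6},{q1,q7},{q2,q3},{q2,q4},{q2,q5},{q2,q7},{q3,q4},{q3,q5},{q1,q2,q7},{q1,q3,q4},{q1,q4,q5},{q1,q4,q6},{q2,q3,q5}}
  W4: {{q3},{q4},{q1,q3},{q1,q4},{q2,q3},{q2,q4},{q3,q4},{q3,q5},{q4,q5},{q4,q6},{q1,q3,q4},{q1,q4,q5},{q1,q4,q6},{q2,q3,q5}} {{q7},{q1,q7},{q2,q7},{q5,q7},{q1,q2,q7}}
  W12: {{q2,q4}} {{q2,q5},{q3,q5},{q2,q3,q5}} {{q3,q4},{q1,q3,q4}}
  W13: {{q2},{q3},{q1,q2},{q1,q3},{q2,q3},{q2,q4},{q2,q5},{q2,q7},{q3,q4},{q3,q5},{q1,q2,q7},{q1,q3,q4},{q2,q3,q5}}
  W14: {{q3},{q1,q3},{q2,q3},{q3,q4},{q3,q5},{q1,q3,q4},{q2,q3,q5}} {{q2,q4}} {{q2,q7},{q1,q2,q7}}
  W23: {{q1,q4},{q1,q5},{q1,q6},{q3,q4},{q1,q3,q4},{q1,q4,q5},{q1,q4,q6}} {{q2,q4}} {{q2,q5},{q3,q5},{q2,q3,q5}}
  W24: {{q4},{q1,q4},{q2,q4},{q3,q4},{q4,q5},{q4,q6},{q1,q3,q4},{q1,q4,q5},{q1,q4,q6}} {{q3,q5},{q2,q3,q5}} {{q5,q7}}
  W34: {{q3},{q1,q3},{q1,q4},{q2,q3},{q3,q4},{q3,q5},{q1,q3,q4},{q1,q4,q5},{q1,q4,q6},{q2,q3,q5}} {{q1,q7},{q2,q7},{q1,q2,q7}} {{q2,q4}}
  W123: {{q2,q4}} {{q2,q5},{q3,q5},{q2,q3,q5}} {{q3,q4},{q1,q3,q4}}
  W124: {{q2,q4}} {{q3,q4},{q1,q3,q4}} {{q3,q5},{q2,q3,q5}}
  W134: {{q3},{q1,q3},{q2,q3},{q3,q4},{q3,q5},{q1,q3,q4},{q2,q3,q5}} {{q2,q4}} {{q2,q7},{q1,q2,q7}}
  W234: {{q1,q4},{q3,q4},{q1,q3,q4},{q1,q4,q5},{q1,q4,q6}} {{q2,q4}} {{q3,q5},{q2,q3,q5}}
  W1234: {{q2,q4}} {{q3,q4},{q1,q3,q4}} {{q3,q5},{q2,q3,q5}}
C dims 5,16,12,3; δ0: rk 4, SNF 1^4; δ1: rk 9, SNF 1^9; δ2: rk 3, SNF 1^3
degree 0: 5−4−0 = 1 → Ȟ^0 ≅ Z
degree 1: 16−9−4 = 3 → Ȟ^1 ≅ Z^3
degree 2: 12−3−9 = 0 → Ȟ^2 ≅ 0


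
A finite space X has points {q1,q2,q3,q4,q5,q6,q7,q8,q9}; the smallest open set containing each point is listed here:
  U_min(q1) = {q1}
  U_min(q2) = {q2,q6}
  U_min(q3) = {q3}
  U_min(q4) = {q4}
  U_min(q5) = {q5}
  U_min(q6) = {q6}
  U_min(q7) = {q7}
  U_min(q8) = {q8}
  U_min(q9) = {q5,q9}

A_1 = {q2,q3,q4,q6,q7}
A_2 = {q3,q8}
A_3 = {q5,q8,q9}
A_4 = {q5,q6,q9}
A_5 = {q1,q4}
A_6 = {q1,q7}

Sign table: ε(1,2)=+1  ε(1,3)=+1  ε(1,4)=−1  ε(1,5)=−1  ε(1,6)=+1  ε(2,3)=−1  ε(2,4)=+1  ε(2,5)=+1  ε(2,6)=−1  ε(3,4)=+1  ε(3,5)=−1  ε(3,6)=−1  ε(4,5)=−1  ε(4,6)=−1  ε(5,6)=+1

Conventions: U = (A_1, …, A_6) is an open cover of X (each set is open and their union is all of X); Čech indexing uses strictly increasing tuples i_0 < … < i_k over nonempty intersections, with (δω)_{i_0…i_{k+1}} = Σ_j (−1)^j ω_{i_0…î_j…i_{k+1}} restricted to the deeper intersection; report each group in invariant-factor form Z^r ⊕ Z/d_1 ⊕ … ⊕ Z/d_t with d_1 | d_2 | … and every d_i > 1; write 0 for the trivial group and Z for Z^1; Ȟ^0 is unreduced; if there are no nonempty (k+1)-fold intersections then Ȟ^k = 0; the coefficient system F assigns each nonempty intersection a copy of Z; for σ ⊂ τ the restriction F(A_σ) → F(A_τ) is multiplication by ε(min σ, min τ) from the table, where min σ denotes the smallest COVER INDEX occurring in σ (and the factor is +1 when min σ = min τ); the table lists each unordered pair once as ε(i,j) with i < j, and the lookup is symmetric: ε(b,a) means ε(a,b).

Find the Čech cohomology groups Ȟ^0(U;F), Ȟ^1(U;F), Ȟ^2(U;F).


nonempty intersections:
  A12={q3} A14={q6} A15={q4} A16={q7} A23={q8} A34={q5,q9} A56={q1}
C dims 6,7; δ0: rk 6, SNF 1^5·2
Ȟ^0: (6−6)−0=0 ⇒ 0
Ȟ^1: (7−0)−6=1 plus torsion [2] ⇒ Z ⊕ Z/2
Ȟ^2: (0−0)−0=0 ⇒ 0

Ȟ^0 = 0, Ȟ^1 = Z ⊕ Z/2 and Ȟ^2 = 0


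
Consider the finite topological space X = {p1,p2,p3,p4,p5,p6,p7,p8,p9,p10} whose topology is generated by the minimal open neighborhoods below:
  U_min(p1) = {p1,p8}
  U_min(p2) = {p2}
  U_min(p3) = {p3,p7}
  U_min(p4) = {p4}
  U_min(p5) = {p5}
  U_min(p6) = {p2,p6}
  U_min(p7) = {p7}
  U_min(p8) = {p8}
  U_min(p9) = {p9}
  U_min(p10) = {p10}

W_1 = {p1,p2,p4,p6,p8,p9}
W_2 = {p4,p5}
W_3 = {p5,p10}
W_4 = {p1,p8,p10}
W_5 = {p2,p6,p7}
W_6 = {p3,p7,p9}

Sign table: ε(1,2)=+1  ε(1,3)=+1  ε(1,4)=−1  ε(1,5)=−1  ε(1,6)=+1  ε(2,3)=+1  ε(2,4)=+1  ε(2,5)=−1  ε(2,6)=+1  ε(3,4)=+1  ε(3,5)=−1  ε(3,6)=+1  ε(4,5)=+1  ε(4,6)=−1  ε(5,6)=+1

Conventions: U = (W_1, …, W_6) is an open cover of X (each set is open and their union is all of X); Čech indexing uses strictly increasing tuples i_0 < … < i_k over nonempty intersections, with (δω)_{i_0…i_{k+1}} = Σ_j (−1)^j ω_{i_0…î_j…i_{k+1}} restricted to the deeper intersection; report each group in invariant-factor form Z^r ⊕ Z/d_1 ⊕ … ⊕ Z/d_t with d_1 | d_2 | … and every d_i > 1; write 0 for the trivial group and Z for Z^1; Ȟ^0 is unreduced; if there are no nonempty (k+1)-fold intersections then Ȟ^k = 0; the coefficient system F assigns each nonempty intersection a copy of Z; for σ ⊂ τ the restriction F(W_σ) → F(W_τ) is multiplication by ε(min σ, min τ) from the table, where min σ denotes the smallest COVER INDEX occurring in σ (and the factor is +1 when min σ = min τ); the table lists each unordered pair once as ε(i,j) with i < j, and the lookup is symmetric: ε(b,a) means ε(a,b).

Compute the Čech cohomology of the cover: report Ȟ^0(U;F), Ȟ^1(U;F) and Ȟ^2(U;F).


Ȟ^0 = 0,  Ȟ^1 = Z ⊕ Z/2,  Ȟ^2 = 0

cover nerve:
  W12={p4} W14={p1,p8} W15={p2,p6} W16={p9} W23={p5} W34={p10} W56={p7}
C dims 6,7; δ0: rk 6, SNF 1^5·2
Ȟ^0: (6−6)−0=0 ⇒ 0
Ȟ^1: (7−0)−6=1 plus torsion [2] ⇒ Z ⊕ Z/2
Ȟ^2: (0−0)−0=0 ⇒ 0


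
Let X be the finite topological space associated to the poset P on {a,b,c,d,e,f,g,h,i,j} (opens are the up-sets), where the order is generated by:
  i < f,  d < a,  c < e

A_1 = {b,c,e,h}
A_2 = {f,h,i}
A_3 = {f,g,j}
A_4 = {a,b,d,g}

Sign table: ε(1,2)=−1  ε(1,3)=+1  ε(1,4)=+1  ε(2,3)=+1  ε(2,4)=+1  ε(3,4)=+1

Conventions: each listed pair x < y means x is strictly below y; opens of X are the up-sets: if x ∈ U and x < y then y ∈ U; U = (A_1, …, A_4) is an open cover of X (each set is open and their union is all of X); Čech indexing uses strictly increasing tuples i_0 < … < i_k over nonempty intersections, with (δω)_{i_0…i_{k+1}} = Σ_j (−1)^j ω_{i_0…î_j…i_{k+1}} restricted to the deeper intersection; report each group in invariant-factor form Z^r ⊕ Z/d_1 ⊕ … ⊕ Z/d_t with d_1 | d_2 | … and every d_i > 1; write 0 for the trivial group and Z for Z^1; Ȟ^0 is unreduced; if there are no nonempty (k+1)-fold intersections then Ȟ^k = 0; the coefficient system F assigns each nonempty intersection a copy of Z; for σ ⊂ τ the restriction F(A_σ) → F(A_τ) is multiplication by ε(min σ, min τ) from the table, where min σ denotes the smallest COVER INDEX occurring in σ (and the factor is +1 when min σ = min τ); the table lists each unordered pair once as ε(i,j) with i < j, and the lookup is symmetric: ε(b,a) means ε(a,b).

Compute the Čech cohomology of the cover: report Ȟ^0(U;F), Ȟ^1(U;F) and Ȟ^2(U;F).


Ȟ^0(U;F) ≅ 0; Ȟ^1(U;F) ≅ Z/2; Ȟ^2(U;F) ≅ 0

nonempty overlaps:
  A12={h} A14={b} A23={f} A34={g}
C dims 4,4; δ0: rk 4, SNF 1^3·2
degree 0: 4−4−0 = 0 → Ȟ^0 ≅ 0
degree 1: 4−0−4 = 0 plus torsion [2] → Ȟ^1 ≅ Z/2
degree 2: 0−0−0 = 0 → Ȟ^2 ≅ 0


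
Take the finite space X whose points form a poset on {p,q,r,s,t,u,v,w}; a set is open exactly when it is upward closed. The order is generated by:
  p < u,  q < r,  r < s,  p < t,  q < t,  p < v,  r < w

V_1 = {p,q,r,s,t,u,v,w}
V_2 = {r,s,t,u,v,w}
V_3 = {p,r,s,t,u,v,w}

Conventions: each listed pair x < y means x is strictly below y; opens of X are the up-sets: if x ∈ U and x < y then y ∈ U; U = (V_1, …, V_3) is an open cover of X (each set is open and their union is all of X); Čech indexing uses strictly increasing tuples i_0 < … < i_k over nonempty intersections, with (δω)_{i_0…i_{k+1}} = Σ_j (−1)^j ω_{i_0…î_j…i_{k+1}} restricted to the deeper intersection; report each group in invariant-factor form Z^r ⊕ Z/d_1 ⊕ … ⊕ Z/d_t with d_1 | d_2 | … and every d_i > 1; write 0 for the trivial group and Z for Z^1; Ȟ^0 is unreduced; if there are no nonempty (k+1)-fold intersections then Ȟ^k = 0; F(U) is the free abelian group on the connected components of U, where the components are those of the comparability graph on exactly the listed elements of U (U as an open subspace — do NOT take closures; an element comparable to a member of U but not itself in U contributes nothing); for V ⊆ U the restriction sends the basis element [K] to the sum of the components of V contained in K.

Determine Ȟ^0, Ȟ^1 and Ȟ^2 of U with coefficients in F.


nerve of the cover:
  V12={r,s,t,u,v,w} V13={p,r,s,t,u,v,w} V23={r,s,t,u,v,w}
  V123={r,s,t,u,v,w}
components per intersection:
  V1: {p,q,r,s,t,u,v,w}
  V2: {r,s,w} {t} {u} {v}
  V3: {p,t,u,v} {r,s,w}
  V12: {r,s,w} {t} {u} {v}
  V13: {p,t,u,v} {r,s,w}
  V23: {r,s,w} {t} {u} {v}
  V123: {r,s,w} {t} {u} {v}
C dims 7,10,4; δ0: rk 6, SNF 1^6; δ1: rk 4, SNF 1^4
Ȟ^0 = (7 − 6) − 0 = 1, so Ȟ^0 ≅ Z
Ȟ^1 = (10 − 4) − 6 = 0, so Ȟ^1 ≅ 0
Ȟ^2 = (4 − 0) − 4 = 0, so Ȟ^2 ≅ 0

Ȟ^0 ≅ Z, Ȟ^1 ≅ 0 and Ȟ^2 ≅ 0


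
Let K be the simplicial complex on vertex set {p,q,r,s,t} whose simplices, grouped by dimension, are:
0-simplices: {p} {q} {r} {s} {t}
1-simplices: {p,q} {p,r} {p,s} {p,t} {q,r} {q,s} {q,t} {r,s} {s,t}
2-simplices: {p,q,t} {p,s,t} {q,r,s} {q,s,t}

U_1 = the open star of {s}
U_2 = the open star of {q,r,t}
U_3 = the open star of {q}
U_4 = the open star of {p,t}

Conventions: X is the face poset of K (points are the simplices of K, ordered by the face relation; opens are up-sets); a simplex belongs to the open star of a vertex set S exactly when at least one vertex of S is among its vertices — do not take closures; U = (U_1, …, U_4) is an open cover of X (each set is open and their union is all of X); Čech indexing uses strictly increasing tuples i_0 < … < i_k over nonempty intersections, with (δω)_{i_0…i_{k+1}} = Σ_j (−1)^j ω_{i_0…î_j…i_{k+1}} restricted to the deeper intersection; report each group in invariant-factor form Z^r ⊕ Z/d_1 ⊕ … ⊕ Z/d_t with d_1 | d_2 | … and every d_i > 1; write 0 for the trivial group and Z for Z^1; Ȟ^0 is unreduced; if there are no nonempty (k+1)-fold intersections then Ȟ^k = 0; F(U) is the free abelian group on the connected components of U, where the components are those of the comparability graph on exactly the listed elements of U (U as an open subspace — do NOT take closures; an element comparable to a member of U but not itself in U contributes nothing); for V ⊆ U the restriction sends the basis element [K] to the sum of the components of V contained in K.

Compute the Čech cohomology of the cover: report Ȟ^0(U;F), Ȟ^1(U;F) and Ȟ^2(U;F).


nerve simplices:
  U1={{s},{p,s},{q,s},{r,s},{s,t},{p,s,t},{q,r,s},{q,s,t}} U2={{q},{r},{t},{p,q},{p,r},{p,t},{q,r},{q,s},{q,t},{r,s},{s,t},{p,q,t},{p,s,t},{q,r,s},{q,s,t}} U3={{q},{p,q},{q,r},{q,s},{q,t},{p,q,t},{q,r,s},{q,s,t}} U4={{p},{t},{p,q},{p,r},{p,s},{p,t},{q,t},{s,t},{p,q,t},{p,s,t},{q,s,t}}
  U12={{q,s},{r,s},{s,t},{p,s,t},{q,r,s},{q,s,t}} U13={{q,s},{q,r,s},{q,s,t}} U14={{p,s},{s,t},{p,s,t},{q,s,t}} U23={{q},{p,q},{q,r},{q,s},{q,t},{p,q,t},{q,r,s},{q,s,t}} U24={{t},{p,q},{p,r},{p,t},{q,t},{s,t},{p,q,t},{p,s,t},{q,s,t}} U34={{p,q},{q,t},{p,q,t},{q,s,t}}
  U123={{q,s},{q,r,s},{q,s,t}} U124={{s,t},{p,s,t},{q,s,t}} U134={{q,s,t}} U234={{p,q},{q,t},{p,q,t},{q,s,t}}
  U1234={{q,s,t}}
components per intersection:
  U1: {{s},{p,s},{q,s},{r,s},{s,t},{p,s,t},{q,r,s},{q,s,t}}
  U2: {{q},{r},{t},{p,q},{p,r},{p,t},{q,r},{q,s},{q,t},{r,s},{s,t},{p,q,t},{p,s,t},{q,r,s},{q,s,t}}
  U3: {{q},{p,q},{q,r},{q,s},{q,t},{p,q,t},{q,r,s},{q,s,t}}
  U4: {{p},{t},{p,q},{p,r},{p,s},{p,t},{q,t},{s,t},{p,q,t},{p,s,t},{q,s,t}}
  U12: {{q,s},{r,s},{s,t},{p,s,t},{q,r,s},{q,s,t}}
  U13: {{q,s},{q,r,s},{q,s,t}}
  U14: {{p,s},{s,t},{p,s,t},{q,s,t}}
  U23: {{q},{p,q},{q,r},{q,s},{q,t},{p,q,t},{q,r,s},{q,s,t}}
  U24: {{t},{p,q},{p,t},{q,t},{s,t},{p,q,t},{p,s,t},{q,s,t}} {{p,r}}
  U34: {{p,q},{q,t},{p,q,t},{q,s,t}}
  U123: {{q,s},{q,r,s},{q,s,t}}
  U124: {{s,t},{p,s,t},{q,s,t}}
  U134: {{q,s,t}}
  U234: {{p,q},{q,t},{p,q,t},{q,s,t}}
  U1234: {{q,s,t}}
C dims 4,7,4,1; δ0: rk 3, SNF 1^3; δ1: rk 3, SNF 1^3; δ2: rk 1, SNF 1^1
degree 0: 4−3−0 = 1 → Ȟ^0 ≅ Z
degree 1: 7−3−3 = 1 → Ȟ^1 ≅ Z
degree 2: 4−1−3 = 0 → Ȟ^2 ≅ 0

Ȟ^0(U;F) ≅ Z,  Ȟ^1(U;F) ≅ Z,  Ȟ^2(U;F) ≅ 0


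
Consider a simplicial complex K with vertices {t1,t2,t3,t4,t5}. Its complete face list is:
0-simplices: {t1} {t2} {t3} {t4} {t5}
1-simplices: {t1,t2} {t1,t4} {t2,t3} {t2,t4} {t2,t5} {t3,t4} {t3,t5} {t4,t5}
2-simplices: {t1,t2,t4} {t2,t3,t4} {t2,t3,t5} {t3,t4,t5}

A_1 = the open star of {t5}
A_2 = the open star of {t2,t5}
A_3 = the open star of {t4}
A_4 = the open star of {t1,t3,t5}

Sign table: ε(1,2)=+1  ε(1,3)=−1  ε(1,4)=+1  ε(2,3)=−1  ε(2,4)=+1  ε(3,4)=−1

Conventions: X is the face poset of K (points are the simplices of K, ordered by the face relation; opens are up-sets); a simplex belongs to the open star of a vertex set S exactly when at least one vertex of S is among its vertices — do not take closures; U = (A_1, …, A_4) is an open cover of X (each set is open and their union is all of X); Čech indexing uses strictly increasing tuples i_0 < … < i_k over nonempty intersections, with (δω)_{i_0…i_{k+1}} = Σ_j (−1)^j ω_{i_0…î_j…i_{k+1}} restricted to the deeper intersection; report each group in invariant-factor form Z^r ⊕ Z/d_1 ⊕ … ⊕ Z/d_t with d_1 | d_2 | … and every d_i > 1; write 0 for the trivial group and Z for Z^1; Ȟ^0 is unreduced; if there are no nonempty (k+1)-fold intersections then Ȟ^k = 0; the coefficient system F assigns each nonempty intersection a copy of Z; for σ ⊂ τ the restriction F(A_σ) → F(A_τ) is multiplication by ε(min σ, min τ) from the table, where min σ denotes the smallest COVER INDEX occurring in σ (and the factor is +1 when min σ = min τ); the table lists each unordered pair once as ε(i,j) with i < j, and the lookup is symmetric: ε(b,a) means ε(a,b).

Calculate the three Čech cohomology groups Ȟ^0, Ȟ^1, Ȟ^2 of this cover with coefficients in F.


Ȟ^0(U;F) ≅ Z, Ȟ^1(U;F) ≅ 0 and Ȟ^2(U;F) ≅ 0

nonempty overlaps:
  A1={{t5},{t2,t5},{t3,t5},{t4,t5},{t2,t3,t5},{t3,t4,t5}} A2={{t2},{t5},{t1,t2},{t2,t3},{t2,t4},{t2,t5},{t3,t5},{t4,t5},{t1,t2,t4},{t2,t3,t4},{t2,t3,t5},{t3,t4,t5}} A3={{t4},{t1,t4},{t2,t4},{t3,t4},{t4,t5},{t1,t2,t4},{t2,t3,t4},{t3,t4,t5}} A4={{t1},{t3},{t5},{t1,t2},{t1,t4},{t2,t3},{t2,t5},{t3,t4},{t3,t5},{t4,t5},{t1,t2,t4},{t2,t3,t4},{t2,t3,t5},{t3,t4,t5}}
  A12={{t5},{t2,t5},{t3,t5},{t4,t5},{t2,t3,t5},{t3,t4,t5}} A13={{t4,t5},{t3,t4,t5}} A14={{t5},{t2,t5},{t3,t5},{t4,t5},{t2,t3,t5},{t3,t4,t5}} A23={{t2,t4},{t4,t5},{t1,t2,t4},{t2,t3,t4},{t3,t4,t5}} A24={{t5},{t1,t2},{t2,t3},{t2,t5},{t3,t5},{t4,t5},{t1,t2,t4},{t2,t3,t4},{t2,t3,t5},{t3,t4,t5}} A34={{t1,t4},{t3,t4},{t4,t5},{t1,t2,t4},{t2,t3,t4},{t3,t4,t5}}
  A123={{t4,t5},{t3,t4,t5}} A124={{t5},{t2,t5},{t3,t5},{t4,t5},{t2,t3,t5},{t3,t4,t5}} A134={{t4,t5},{t3,t4,t5}} A234={{t4,t5},{t1,t2,t4},{t2,t3,t4},{t3,t4,t5}}
  A1234={{t4,t5},{t3,t4,t5}}
C dims 4,6,4,1; δ0: rk 3, SNF 1^3; δ1: rk 3, SNF 1^3; δ2: rk 1, SNF 1^1
degree 0: 4−3−0 = 1 → Ȟ^0 ≅ Z
degree 1: 6−3−3 = 0 → Ȟ^1 ≅ 0
degree 2: 4−1−3 = 0 → Ȟ^2 ≅ 0


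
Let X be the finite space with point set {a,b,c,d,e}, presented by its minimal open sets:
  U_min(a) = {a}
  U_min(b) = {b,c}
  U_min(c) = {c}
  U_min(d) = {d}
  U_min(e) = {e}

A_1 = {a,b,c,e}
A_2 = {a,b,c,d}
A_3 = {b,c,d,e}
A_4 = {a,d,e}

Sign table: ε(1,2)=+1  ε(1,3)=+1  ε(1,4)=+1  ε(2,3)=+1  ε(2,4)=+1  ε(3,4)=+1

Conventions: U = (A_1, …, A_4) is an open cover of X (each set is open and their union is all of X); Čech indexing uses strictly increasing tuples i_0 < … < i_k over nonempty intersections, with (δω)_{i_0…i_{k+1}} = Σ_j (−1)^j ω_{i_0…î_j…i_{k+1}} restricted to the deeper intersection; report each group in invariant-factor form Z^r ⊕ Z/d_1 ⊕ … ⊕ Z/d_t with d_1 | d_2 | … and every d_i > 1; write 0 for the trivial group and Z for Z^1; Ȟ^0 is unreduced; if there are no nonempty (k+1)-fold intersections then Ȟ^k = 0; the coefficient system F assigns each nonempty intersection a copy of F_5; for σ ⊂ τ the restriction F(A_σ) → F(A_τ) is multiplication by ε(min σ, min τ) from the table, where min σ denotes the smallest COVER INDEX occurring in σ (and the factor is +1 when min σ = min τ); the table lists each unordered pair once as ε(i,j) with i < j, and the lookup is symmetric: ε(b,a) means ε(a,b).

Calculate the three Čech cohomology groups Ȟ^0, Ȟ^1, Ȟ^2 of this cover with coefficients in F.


intersection data:
  A12={a,b,c} A13={b,c,e} A14={a,e} A23={b,c,d} A24={a,d} A34={d,e}
  A123={b,c} A124={a} A134={e} A234={d}
C dims 4,6,4; δ0: rk_F5 3; δ1: rk_F5 3
Ȟ^0 = (4 − 3) − 0 = 1, so Ȟ^0 ≅ Z/5
Ȟ^1 = (6 − 3) − 3 = 0, so Ȟ^1 ≅ 0
Ȟ^2 = (4 − 0) − 3 = 1, so Ȟ^2 ≅ Z/5

Ȟ^0 = Z/5,  Ȟ^1 = 0,  Ȟ^2 = Z/5


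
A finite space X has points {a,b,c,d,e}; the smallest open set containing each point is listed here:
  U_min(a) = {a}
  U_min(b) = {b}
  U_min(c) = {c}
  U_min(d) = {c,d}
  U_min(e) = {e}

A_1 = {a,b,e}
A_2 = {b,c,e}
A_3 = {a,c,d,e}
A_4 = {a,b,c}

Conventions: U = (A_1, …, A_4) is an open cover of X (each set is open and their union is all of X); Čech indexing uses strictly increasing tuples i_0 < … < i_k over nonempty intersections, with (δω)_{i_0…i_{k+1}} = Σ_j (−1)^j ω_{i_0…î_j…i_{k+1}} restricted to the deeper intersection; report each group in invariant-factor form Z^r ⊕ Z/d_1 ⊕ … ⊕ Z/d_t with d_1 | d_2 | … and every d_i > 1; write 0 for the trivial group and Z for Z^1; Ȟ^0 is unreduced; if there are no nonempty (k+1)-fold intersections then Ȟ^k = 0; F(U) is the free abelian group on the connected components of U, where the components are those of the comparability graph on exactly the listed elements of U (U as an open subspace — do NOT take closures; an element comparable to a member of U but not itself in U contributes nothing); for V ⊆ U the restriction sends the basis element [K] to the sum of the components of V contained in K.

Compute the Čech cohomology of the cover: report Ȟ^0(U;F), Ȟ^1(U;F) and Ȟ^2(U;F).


Ȟ^0 ≅ Z^4,  Ȟ^1 ≅ 0,  Ȟ^2 ≅ 0

nerve of the cover:
  A12={b,e} A13={a,e} A14={a,b} A23={c,e} A24={b,c} A34={a,c}
  A123={e} A124={b} A134={a} A234={c}
components per intersection:
  A1: {a} {b} {e}
  A2: {b} {c} {e}
  A3: {a} {c,d} {e}
  A4: {a} {b} {c}
  A12: {b} {e}
  A13: {a} {e}
  A14: {a} {b}
  A23: {c} {e}
  A24: {b} {c}
  A34: {a} {c}
  A123: {e}
  A124: {b}
  A134: {a}
  A234: {c}
C dims 12,12,4; δ0: rk 8, SNF 1^8; δ1: rk 4, SNF 1^4
Ȟ^0 = (12 − 8) − 0 = 4, so Ȟ^0 ≅ Z^4
Ȟ^1 = (12 − 4) − 8 = 0, so Ȟ^1 ≅ 0
Ȟ^2 = (4 − 0) − 4 = 0, so Ȟ^2 ≅ 0


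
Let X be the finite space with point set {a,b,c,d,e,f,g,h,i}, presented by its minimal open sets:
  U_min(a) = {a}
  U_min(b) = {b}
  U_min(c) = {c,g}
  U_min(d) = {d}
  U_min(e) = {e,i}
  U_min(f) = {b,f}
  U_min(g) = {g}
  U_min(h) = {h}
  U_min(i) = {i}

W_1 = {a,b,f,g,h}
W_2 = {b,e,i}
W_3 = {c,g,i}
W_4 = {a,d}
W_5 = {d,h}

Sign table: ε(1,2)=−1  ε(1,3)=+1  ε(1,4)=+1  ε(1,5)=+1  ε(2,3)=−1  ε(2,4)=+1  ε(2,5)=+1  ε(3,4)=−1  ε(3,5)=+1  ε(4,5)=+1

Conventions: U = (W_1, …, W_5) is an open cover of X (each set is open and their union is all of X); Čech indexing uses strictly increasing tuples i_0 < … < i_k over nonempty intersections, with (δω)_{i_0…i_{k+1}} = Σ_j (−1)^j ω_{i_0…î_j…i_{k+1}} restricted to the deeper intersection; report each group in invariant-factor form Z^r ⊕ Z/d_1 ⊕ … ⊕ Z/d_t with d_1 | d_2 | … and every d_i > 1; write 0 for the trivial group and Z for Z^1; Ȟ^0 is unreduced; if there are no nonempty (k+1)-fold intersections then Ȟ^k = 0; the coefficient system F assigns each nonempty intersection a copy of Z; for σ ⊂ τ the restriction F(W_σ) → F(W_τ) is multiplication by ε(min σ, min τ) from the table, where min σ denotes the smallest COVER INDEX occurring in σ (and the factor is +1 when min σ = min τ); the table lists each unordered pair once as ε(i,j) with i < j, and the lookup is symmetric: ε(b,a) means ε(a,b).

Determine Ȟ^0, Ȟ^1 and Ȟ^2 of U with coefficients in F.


nerve of the cover:
  W12={b} W13={g} W14={a} W15={h} W23={i} W45={d}
C dims 5,6; δ0: rk 4, SNF 1^4
Ȟ^0 = (5 − 4) − 0 = 1, so Ȟ^0 ≅ Z
Ȟ^1 = (6 − 0) − 4 = 2, so Ȟ^1 ≅ Z^2
Ȟ^2 = (0 − 0) − 0 = 0, so Ȟ^2 ≅ 0

Ȟ^0(U;F) ≅ Z, Ȟ^1(U;F) ≅ Z^2 and Ȟ^2(U;F) ≅ 0


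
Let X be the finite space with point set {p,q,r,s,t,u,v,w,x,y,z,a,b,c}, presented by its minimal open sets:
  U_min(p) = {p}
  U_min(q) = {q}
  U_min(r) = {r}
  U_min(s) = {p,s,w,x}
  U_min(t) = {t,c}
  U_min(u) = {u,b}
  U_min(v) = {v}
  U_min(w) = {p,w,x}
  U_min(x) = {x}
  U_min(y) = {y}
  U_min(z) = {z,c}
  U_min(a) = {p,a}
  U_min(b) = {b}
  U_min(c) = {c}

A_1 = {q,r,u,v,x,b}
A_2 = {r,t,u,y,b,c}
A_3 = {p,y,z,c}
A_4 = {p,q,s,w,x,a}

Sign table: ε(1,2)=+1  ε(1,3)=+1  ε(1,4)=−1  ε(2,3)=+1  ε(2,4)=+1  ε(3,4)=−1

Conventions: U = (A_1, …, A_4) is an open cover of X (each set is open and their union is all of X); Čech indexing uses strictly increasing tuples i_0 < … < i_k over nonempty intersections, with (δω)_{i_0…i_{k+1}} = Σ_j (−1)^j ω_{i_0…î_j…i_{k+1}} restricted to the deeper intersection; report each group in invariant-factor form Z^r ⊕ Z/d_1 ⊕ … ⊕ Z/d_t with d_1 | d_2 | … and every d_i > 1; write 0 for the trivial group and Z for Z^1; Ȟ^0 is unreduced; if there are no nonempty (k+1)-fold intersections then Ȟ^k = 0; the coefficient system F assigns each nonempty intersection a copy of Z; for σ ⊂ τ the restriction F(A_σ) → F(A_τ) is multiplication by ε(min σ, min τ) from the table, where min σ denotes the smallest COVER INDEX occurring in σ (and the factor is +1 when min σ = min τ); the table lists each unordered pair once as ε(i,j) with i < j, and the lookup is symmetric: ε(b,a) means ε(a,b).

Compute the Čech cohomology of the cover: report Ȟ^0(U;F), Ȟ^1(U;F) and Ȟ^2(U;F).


cover nerve:
  A12={r,u,b} A14={q,x} A23={y,c} A34={p}
C dims 4,4; δ0: rk 3, SNF 1^3
Ȟ^0: (4−3)−0=1 ⇒ Z
Ȟ^1: (4−0)−3=1 ⇒ Z
Ȟ^2: (0−0)−0=0 ⇒ 0

Ȟ^0 = Z,  Ȟ^1 = Z,  Ȟ^2 = 0
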